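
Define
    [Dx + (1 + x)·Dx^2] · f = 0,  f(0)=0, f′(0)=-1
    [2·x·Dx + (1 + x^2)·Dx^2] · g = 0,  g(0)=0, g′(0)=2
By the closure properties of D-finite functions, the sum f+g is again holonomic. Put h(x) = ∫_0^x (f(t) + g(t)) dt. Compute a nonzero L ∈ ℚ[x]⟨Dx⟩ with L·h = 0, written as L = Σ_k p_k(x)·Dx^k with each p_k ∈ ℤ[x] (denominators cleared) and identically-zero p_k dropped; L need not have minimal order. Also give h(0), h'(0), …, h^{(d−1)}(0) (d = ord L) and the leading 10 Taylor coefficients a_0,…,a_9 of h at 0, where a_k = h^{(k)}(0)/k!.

f: a_k = 0, -1, 1/2, -1/3, 1/4, -1/5, 1/6, -1/7, 1/8, -1/9, …
g: a_k = 0, 2, 0, -2/3, 0, 2/5, 0, -2/7, 0, 2/9, …
L₀ := lclm(L_f,L_g); ord L₀ ≤ 2+2.
h=∫h₀ ⇒ L = L₀·Dx.
L = (-2 - 6·x + 6·x^2 + 2·x^3)·Dx^2 + (-4 - 4·x + 12·x^3 + 4·x^4)·Dx^3 + (-1 + x + 2·x^2 + 2·x^3 + 3·x^4 + x^5)·Dx^4  (order 4).
h: a_k = 0, 0, 1/2, 1/6, -1/4, 1/20, 1/30, 1/42, -3/56, 1/72, …
ICs: h(0) = 0, h′(0) = 0, h′′(0) = 1, h′′′(0) = 1.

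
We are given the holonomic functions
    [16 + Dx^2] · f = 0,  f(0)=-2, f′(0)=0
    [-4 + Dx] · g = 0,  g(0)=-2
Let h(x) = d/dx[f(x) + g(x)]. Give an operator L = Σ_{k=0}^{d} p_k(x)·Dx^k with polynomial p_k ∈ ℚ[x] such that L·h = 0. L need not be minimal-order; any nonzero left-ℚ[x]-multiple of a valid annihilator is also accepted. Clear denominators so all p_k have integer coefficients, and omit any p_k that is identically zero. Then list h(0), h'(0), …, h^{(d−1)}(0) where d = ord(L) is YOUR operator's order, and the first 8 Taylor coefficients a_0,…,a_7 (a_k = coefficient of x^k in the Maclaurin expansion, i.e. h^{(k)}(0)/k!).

L = 64 - 16·Dx + 4·Dx^2 - Dx^3  (order 3).
h: a_k = -8, 0, -64, -512/3, -256/3, 0, -2048/45, -16384/315, …
ICs: h(0) = -8, h′(0) = 0, h′′(0) = -128.

f: a_k = -2, 0, 16, 0, -64/3, 0, 512/45, 0, …
g: a_k = -2, -8, -16, -64/3, -64/3, -256/15, -512/45, -2048/315, …
Weyl lclm of L_f,L_g ⇒ L₀ (ord ≤ 3).
h₀' ⇒ L via d/dx closure of L₀.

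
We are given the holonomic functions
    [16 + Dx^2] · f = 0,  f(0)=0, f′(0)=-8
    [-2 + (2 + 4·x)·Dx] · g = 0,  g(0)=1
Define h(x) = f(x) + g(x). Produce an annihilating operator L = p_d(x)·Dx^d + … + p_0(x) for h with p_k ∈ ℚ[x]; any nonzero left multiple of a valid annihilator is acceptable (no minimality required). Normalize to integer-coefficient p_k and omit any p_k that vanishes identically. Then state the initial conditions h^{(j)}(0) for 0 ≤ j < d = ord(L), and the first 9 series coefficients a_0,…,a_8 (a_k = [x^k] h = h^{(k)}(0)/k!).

L = (-304 - 1024·x - 1024·x^2) + (240 + 1504·x + 3072·x^2 + 2048·x^3)·Dx + (-19 - 64·x - 64·x^2)·Dx^2 + (15 + 94·x + 192·x^2 + 128·x^3)·Dx^3  (order 3).
h: a_k = 1, -7, -1/2, 131/6, -5/8, -1943/120, -21/16, 43163/5040, -429/128, …
ICs: h(0) = 1, h′(0) = -7, h′′(0) = -1.

f: a_k = 0, -8, 0, 64/3, 0, -256/15, 0, 2048/315, 0, …
g: a_k = 1, 1, -1/2, 1/2, -5/8, 7/8, -21/16, 33/16, -429/128, …
Sum ⇒ L₀ = lclm(L_f,L_g) in ℚ(x)⟨Dx⟩.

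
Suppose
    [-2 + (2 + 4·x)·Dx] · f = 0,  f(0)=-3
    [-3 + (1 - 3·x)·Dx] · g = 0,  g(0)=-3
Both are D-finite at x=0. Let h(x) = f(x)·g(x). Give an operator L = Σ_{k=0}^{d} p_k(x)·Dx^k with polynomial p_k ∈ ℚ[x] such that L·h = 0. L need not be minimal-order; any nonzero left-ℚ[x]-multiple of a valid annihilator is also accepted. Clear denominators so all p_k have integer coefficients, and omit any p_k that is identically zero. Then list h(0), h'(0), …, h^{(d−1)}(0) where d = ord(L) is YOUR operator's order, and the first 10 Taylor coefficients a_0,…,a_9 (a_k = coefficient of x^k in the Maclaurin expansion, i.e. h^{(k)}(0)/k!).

f: a_k = -3, -3, 3/2, -3/2, 15/8, -21/8, 63/16, -99/16, 1287/128, -2145/128, …
g: a_k = -3, -9, -27, -81, -243, -729, -2187, -6561, -19683, -59049, …
Product ⇒ symmetric product L₀, ord ≤ 1.
L = (4 + 3·x) + (-1 + x + 6·x^2)·Dx  (order 1).
h: a_k = 9, 36, 207/2, 315, 7515/8, 2826, 135459/16, 203337/8, 9756315/128, 7318845/32, …
ICs: h(0) = 9.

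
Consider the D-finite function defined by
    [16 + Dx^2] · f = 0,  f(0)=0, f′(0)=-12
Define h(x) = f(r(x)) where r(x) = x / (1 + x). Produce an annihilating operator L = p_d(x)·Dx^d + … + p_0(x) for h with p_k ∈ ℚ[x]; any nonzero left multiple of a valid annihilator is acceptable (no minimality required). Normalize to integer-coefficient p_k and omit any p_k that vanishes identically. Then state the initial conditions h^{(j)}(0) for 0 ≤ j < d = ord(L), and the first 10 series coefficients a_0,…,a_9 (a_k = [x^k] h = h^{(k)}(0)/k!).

L = 16 + (2 + 6·x + 6·x^2 + 2·x^3)·Dx + (1 + 4·x + 6·x^2 + 4·x^3 + x^4)·Dx^2  (order 2).
h: a_k = 0, -12, 12, 20, -84, 772/5, -180, 9844/105, 2516/15, -120412/189, …
ICs: h(0) = 0, h′(0) = -12.

f: a_k = 0, -12, 0, 32, 0, -128/5, 0, 1024/105, 0, -2048/945, …
h₀=f(r): pull back L_f along r ⇒ L₀.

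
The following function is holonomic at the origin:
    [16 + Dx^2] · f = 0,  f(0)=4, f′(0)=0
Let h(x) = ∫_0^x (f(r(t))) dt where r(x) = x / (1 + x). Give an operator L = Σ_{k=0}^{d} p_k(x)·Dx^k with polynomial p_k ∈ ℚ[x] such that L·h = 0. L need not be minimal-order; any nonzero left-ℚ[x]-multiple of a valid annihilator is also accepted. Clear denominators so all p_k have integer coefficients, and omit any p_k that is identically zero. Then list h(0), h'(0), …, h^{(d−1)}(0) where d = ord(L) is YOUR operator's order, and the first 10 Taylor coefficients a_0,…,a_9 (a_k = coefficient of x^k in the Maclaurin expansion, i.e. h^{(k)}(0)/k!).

f: a_k = 4, 0, -32, 0, 128/3, 0, -1024/45, 0, 2048/315, 0, …
h₀=f(r): pull back L_f along r ⇒ L₀.
Integrate: L := L₀·Dx.
L = 16·Dx + (2 + 6·x + 6·x^2 + 2·x^3)·Dx^2 + (1 + 4·x + 6·x^2 + 4·x^3 + x^4)·Dx^3  (order 3).
h: a_k = 0, 4, 0, -32/3, 16, -32/3, -64/9, 1568/45, -328/5, 50272/567, …
ICs: h(0) = 0, h′(0) = 4, h′′(0) = 0.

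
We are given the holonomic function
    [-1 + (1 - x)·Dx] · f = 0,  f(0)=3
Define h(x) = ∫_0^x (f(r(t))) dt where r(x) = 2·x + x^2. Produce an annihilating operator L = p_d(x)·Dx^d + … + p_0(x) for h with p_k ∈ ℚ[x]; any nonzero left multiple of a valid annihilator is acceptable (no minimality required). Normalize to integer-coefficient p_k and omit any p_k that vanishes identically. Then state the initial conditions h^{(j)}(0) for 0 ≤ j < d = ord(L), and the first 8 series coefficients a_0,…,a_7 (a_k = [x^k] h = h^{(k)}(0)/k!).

L = (2 + 2·x)·Dx + (-1 + 2·x + x^2)·Dx^2  (order 2).
h: a_k = 0, 3, 3, 5, 9, 87/5, 35, 507/7, …
ICs: h(0) = 0, h′(0) = 3.

f: a_k = 3, 3, 3, 3, 3, 3, 3, 3, …
h₀=f(r): pull back L_f along r ⇒ L₀.
∫: right-multiply L₀ by Dx.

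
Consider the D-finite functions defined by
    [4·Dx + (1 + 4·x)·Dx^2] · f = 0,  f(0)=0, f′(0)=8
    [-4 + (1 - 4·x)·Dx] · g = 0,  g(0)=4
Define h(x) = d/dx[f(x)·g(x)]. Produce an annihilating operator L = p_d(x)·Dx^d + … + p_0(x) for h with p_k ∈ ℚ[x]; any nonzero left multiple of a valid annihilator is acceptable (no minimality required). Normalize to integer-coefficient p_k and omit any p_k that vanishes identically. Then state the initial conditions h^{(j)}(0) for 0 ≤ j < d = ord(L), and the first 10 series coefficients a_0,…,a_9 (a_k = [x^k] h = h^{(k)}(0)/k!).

L = 64 + (4 + 80·x)·Dx + (-1 + 16·x^2)·Dx^2  (order 2).
h: a_k = 32, 128, 1280, 14336/3, 96256/3, 606208/5, 10452992/15, 279445504/105, 492568576/35, 3412066304/63, …
ICs: h(0) = 32, h′(0) = 128.

f: a_k = 0, 8, -16, 128/3, -128, 2048/5, -4096/3, 32768/7, -16384, 524288/9, …
g: a_k = 4, 16, 64, 256, 1024, 4096, 16384, 65536, 262144, 1048576, …
h₀=f·g: eliminate ⇒ L₀, order ≤ 2·1.
h₀' ⇒ L via d/dx closure of L₀.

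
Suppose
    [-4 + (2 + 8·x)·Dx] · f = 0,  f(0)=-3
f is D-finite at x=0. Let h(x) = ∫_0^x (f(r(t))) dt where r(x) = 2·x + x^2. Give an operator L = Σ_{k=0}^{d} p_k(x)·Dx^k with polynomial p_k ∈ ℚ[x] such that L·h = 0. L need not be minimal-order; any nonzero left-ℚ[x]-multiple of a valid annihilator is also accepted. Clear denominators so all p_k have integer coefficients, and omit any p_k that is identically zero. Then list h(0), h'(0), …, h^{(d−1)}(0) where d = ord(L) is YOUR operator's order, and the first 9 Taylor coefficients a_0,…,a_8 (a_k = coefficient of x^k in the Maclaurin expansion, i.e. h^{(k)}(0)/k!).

f: a_k = -3, -6, 6, -12, 30, -84, 252, -792, 2574, …
L₀ from L_f via x↦r, Dx↦r'^{-1}Dx.
h=∫h₀ ⇒ L = L₀·Dx.
L = (-4 - 4·x)·Dx + (1 + 8·x + 4·x^2)·Dx^2  (order 2).
h: a_k = 0, -3, -6, 6, -18, 342/5, -300, 10116/7, -7434, …
ICs: h(0) = 0, h′(0) = -3.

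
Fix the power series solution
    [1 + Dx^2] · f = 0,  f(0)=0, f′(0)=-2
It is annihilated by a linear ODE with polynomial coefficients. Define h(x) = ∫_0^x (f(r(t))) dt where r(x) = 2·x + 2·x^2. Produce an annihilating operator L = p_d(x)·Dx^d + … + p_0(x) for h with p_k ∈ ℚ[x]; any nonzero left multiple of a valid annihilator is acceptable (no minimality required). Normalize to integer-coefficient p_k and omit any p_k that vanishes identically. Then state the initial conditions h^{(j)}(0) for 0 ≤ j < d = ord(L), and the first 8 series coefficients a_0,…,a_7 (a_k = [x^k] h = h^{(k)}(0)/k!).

L = (4 + 24·x + 48·x^2 + 32·x^3)·Dx - 2·Dx^2 + (1 + 2·x)·Dx^3  (order 3).
h: a_k = 0, 0, -2, -4/3, 2/3, 8/5, 56/45, 0, …
ICs: h(0) = 0, h′(0) = 0, h′′(0) = -4.

f: a_k = 0, -2, 0, 1/3, 0, -1/60, 0, 1/2520, …
f∘r: x↦r, Dx↦Dx/r' in L_f ⇒ L₀.
∫: right-multiply L₀ by Dx.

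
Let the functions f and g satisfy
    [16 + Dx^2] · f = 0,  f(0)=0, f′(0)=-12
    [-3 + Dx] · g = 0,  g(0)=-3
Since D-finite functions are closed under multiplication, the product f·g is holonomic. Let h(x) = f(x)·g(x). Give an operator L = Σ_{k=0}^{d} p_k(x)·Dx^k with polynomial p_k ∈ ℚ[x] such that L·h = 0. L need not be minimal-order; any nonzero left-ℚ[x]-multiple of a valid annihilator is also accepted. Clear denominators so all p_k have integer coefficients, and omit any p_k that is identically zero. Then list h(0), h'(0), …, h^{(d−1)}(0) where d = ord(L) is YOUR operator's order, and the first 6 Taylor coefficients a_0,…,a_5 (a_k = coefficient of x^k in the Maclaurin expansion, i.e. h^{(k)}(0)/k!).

f: a_k = 0, -12, 0, 32, 0, -128/5, …
g: a_k = -3, -9, -27/2, -27/2, -81/8, -243/40, …
f·g: L₀ = L_f ⊗_s L_g, ord ≤ 2·1.
L = 25 - 6·Dx + Dx^2  (order 2).
h: a_k = 0, 36, 108, 66, -126, -2337/10, …
ICs: h(0) = 0, h′(0) = 36.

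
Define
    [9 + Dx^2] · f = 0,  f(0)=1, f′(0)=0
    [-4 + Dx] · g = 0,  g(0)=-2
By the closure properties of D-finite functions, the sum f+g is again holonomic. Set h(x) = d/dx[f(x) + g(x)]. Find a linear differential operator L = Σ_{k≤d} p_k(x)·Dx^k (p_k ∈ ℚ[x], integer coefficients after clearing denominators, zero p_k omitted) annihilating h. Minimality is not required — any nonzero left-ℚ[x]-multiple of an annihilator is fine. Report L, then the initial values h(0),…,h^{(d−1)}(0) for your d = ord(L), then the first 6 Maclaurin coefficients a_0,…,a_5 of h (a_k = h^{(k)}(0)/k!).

f: a_k = 1, 0, -9/2, 0, 27/8, 0, …
g: a_k = -2, -8, -16, -64/3, -64/3, -256/15, …
Sum ⇒ L₀ = lclm(L_f,L_g) in ℚ(x)⟨Dx⟩.
Differentiate: ansatz ord ≤ ord L₀ ⇒ L.
L = 36 - 9·Dx + 4·Dx^2 - Dx^3  (order 3).
h: a_k = -8, -41, -64, -431/6, -256/3, -8921/120, …
ICs: h(0) = -8, h′(0) = -41, h′′(0) = -128.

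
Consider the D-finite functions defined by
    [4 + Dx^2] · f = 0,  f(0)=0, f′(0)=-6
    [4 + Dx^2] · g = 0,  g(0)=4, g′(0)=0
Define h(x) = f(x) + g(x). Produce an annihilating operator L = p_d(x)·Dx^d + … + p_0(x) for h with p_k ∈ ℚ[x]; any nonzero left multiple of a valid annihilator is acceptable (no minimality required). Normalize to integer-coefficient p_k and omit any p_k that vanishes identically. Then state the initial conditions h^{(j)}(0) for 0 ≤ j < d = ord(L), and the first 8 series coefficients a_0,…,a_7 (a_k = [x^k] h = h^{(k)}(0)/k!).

L = 4 + Dx^2  (order 2).
h: a_k = 4, -6, -8, 4, 8/3, -4/5, -16/45, 8/105, …
ICs: h(0) = 4, h′(0) = -6.

f: a_k = 0, -6, 0, 4, 0, -4/5, 0, 8/105, …
g: a_k = 4, 0, -8, 0, 8/3, 0, -16/45, 0, …
h₀=f+g: left-lcm gives L₀, ord ≤ 4.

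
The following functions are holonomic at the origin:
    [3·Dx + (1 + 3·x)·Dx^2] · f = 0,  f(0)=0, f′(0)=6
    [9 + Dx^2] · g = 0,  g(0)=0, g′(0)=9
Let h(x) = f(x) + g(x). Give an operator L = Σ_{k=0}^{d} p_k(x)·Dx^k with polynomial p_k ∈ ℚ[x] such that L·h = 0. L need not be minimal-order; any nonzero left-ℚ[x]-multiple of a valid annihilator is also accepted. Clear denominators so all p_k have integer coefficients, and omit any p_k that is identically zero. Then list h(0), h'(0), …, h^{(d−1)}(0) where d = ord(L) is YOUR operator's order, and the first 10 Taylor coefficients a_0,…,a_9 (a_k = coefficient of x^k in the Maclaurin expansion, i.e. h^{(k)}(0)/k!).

L = (63 + 54·x + 81·x^2)·Dx + (9 + 45·x + 81·x^2 + 81·x^3)·Dx^2 + (7 + 6·x + 9·x^2)·Dx^3 + (1 + 5·x + 9·x^2 + 9·x^3)·Dx^4  (order 4).
h: a_k = 0, 15, -9, 9/2, -81/2, 4131/40, -243, 349191/560, -6561/4, 19596249/4480, …
ICs: h(0) = 0, h′(0) = 15, h′′(0) = -18, h′′′(0) = 27.

f: a_k = 0, 6, -9, 18, -81/2, 486/5, -243, 4374/7, -6561/4, 4374, …
g: a_k = 0, 9, 0, -27/2, 0, 243/40, 0, -729/560, 0, 729/4480, …
f+g: L₀ = lclm(L_f,L_g), ord ≤ 2+2.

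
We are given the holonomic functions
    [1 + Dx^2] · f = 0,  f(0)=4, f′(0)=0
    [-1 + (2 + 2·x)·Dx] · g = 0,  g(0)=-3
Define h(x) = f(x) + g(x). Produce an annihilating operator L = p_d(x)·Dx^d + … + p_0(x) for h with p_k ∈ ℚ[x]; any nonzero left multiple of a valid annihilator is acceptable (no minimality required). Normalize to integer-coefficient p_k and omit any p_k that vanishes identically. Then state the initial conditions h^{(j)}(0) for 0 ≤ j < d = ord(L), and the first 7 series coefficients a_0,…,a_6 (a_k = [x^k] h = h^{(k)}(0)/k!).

f: a_k = 4, 0, -2, 0, 1/6, 0, -1/180, …
g: a_k = -3, -3/2, 3/8, -3/16, 15/128, -21/256, 63/1024, …
h₀=f+g: left-lcm gives L₀, ord ≤ 3.
L = (-7 - 8·x - 4·x^2) + (6 + 22·x + 24·x^2 + 8·x^3)·Dx + (-7 - 8·x - 4·x^2)·Dx^2 + (6 + 22·x + 24·x^2 + 8·x^3)·Dx^3  (order 3).
h: a_k = 1, -3/2, -13/8, -3/16, 109/384, -21/256, 2579/46080, …
ICs: h(0) = 1, h′(0) = -3/2, h′′(0) = -13/4.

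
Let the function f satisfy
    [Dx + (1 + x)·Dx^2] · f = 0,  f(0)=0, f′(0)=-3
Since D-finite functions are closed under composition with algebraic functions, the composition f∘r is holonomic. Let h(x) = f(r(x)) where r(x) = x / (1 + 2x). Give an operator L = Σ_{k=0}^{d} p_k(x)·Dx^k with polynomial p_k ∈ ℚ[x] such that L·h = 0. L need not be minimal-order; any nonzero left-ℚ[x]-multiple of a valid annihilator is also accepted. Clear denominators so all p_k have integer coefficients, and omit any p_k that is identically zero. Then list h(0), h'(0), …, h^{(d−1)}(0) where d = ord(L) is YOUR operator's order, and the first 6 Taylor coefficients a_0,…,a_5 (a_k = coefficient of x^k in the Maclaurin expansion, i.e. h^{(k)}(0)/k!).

f: a_k = 0, -3, 3/2, -1, 3/4, -3/5, …
Change of var in L_f (x↦r) gives L₀.
L = (5 + 12·x)·Dx + (1 + 5·x + 6·x^2)·Dx^2  (order 2).
h: a_k = 0, -3, 15/2, -19, 195/4, -633/5, …
ICs: h(0) = 0, h′(0) = -3.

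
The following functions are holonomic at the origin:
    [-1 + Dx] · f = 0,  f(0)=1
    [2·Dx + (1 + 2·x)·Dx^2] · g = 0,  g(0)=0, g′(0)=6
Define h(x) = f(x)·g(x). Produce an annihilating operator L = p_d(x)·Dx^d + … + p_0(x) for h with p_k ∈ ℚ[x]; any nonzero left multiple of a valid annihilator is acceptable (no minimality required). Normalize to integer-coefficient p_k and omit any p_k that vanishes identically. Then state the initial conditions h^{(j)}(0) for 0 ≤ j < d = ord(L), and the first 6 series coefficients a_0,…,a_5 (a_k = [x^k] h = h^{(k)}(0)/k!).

f: a_k = 1, 1, 1/2, 1/6, 1/24, 1/120, …
g: a_k = 0, 6, -6, 8, -12, 96/5, …
Product ⇒ symmetric product L₀, ord ≤ 2.
L = (-1 + 2·x) - 4·x·Dx + (1 + 2·x)·Dx^2  (order 2).
h: a_k = 0, 6, 0, 5, -6, 209/20, …
ICs: h(0) = 0, h′(0) = 6.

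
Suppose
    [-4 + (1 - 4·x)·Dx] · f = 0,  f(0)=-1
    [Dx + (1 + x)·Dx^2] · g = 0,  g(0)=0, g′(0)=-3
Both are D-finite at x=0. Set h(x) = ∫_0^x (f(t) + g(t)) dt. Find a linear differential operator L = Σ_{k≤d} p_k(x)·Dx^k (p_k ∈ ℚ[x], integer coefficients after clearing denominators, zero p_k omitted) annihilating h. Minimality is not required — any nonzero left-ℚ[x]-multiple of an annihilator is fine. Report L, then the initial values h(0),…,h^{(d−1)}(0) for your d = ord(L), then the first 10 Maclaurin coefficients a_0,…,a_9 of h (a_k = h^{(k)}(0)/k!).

L = (112 + 32·x)·Dx^2 + (94 + 208·x + 64·x^2)·Dx^3 + (-9 + 23·x + 48·x^2 + 16·x^3)·Dx^4  (order 4).
h: a_k = 0, -1, -7/2, -29/6, -65/4, -1021/20, -5123/30, -8191/14, -114691/56, -524285/72, …
ICs: h(0) = 0, h′(0) = -1, h′′(0) = -7, h′′′(0) = -29.

f: a_k = -1, -4, -16, -64, -256, -1024, -4096, -16384, -65536, -262144, …
g: a_k = 0, -3, 3/2, -1, 3/4, -3/5, 1/2, -3/7, 3/8, -1/3, …
Weyl lclm of L_f,L_g ⇒ L₀ (ord ≤ 3).
∫: right-multiply L₀ by Dx.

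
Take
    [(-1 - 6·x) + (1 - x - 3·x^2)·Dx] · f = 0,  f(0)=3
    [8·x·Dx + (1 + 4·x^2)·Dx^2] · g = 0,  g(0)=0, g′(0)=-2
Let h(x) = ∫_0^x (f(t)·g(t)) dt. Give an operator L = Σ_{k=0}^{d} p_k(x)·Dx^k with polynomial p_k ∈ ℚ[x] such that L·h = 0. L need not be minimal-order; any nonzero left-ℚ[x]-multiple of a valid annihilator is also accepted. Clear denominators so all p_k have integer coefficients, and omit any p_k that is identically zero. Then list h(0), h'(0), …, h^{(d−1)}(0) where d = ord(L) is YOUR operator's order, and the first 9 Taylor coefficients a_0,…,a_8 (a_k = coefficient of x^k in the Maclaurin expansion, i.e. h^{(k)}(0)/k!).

L = (6 + 8·x + 72·x^2)·Dx + (2 + 4·x + 16·x^2 + 72·x^3)·Dx^2 + (-1 + x - x^2 + 4·x^3 + 12·x^4)·Dx^3  (order 3).
h: a_k = 0, 0, -3, -2, -4, -34/5, -253/15, -1016/35, -7909/140, …
ICs: h(0) = 0, h′(0) = 0, h′′(0) = -6.

f: a_k = 3, 3, 12, 21, 57, 120, 291, 651, 1524, …
g: a_k = 0, -2, 0, 8/3, 0, -32/5, 0, 128/7, 0, …
h₀=f·g: eliminate ⇒ L₀, order ≤ 1·2.
h=∫₀ˣh₀: take L = L₀·Dx.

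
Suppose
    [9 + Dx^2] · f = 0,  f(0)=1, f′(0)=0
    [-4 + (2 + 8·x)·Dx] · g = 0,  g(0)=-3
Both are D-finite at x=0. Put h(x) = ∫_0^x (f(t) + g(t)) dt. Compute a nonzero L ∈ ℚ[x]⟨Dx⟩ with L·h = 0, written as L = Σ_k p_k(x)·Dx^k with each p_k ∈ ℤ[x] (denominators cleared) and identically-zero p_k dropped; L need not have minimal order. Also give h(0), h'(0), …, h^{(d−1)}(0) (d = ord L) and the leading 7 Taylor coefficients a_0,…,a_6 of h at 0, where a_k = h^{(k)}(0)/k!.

L = (-378 - 1296·x - 2592·x^2)·Dx + (45 + 828·x + 3888·x^2 + 5184·x^3)·Dx^2 + (-42 - 144·x - 288·x^2)·Dx^3 + (5 + 92·x + 432·x^2 + 576·x^3)·Dx^4  (order 4).
h: a_k = 0, -2, -3, 1/2, -3, 267/40, -14, …
ICs: h(0) = 0, h′(0) = -2, h′′(0) = -6, h′′′(0) = 3.

f: a_k = 1, 0, -9/2, 0, 27/8, 0, -81/80, …
g: a_k = -3, -6, 6, -12, 30, -84, 252, …
Weyl lclm of L_f,L_g ⇒ L₀ (ord ≤ 3).
h=∫₀ˣh₀: take L = L₀·Dx.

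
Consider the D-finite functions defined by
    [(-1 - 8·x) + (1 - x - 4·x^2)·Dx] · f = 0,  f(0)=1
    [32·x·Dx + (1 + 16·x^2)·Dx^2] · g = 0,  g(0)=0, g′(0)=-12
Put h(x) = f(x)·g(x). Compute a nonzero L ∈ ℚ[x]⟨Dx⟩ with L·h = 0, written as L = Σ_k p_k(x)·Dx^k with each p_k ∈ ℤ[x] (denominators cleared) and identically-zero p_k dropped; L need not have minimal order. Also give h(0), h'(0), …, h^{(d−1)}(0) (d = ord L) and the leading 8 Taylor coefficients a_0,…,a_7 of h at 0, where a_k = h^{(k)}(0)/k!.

f: a_k = 1, 1, 5, 9, 29, 65, 181, 441, …
g: a_k = 0, -12, 0, 64, 0, -3072/5, 0, 49152/7, …
f·g: L₀ = L_f ⊗_s L_g, ord ≤ 1·2.
L = (8 + 32·x + 384·x^2) + (2 - 16·x + 64·x^2 + 384·x^3)·Dx + (-1 + x - 12·x^2 + 16·x^3 + 64·x^4)·Dx^2  (order 2).
h: a_k = 0, -12, -12, 4, -44, -3212/5, -4092/5, 25436/7, …
ICs: h(0) = 0, h′(0) = -12.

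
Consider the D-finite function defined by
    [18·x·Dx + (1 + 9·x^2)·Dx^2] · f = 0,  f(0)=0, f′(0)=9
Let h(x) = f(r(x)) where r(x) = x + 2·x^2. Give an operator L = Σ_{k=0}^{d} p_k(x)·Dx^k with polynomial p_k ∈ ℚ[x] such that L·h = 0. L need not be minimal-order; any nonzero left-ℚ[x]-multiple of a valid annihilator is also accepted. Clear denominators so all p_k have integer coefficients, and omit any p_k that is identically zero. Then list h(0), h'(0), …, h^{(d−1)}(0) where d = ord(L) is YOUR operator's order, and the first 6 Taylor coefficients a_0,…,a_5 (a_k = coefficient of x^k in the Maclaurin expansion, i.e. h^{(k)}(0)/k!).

L = (-4 + 18·x + 144·x^2 + 432·x^3 + 432·x^4)·Dx + (1 + 4·x + 9·x^2 + 72·x^3 + 180·x^4 + 144·x^5)·Dx^2  (order 2).
h: a_k = 0, 9, 18, -27, -162, -891/5, …
ICs: h(0) = 0, h′(0) = 9.

f: a_k = 0, 9, 0, -27, 0, 729/5, …
f∘r: x↦r, Dx↦Dx/r' in L_f ⇒ L₀.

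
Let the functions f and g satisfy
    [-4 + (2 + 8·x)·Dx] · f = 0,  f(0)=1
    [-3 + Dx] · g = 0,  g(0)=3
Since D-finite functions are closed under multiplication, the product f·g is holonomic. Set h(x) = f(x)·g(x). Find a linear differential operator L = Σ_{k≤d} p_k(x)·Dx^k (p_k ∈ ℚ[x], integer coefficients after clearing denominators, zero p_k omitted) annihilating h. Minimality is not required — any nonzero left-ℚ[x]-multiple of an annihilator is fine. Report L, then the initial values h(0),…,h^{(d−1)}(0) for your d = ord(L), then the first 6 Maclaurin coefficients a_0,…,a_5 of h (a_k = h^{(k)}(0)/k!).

L = (-5 - 12·x) + (1 + 4·x)·Dx  (order 1).
h: a_k = 3, 15, 51/2, 69/2, 129/8, 1893/40, …
ICs: h(0) = 3.

f: a_k = 1, 2, -2, 4, -10, 28, …
g: a_k = 3, 9, 27/2, 27/2, 81/8, 243/40, …
L₀ := L_f ⊗_s L_g (sym. prod.), ord ≤ 1.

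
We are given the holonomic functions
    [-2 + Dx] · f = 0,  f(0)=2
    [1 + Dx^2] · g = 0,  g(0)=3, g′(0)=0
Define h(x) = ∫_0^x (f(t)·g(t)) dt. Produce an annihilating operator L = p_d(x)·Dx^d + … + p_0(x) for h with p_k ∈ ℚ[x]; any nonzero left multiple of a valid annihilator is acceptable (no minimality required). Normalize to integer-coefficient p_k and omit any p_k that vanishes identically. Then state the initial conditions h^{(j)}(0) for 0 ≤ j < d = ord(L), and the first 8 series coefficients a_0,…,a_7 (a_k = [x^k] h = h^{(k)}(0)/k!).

f: a_k = 2, 4, 4, 8/3, 4/3, 8/15, 8/45, 16/315, …
g: a_k = 3, 0, -3/2, 0, 1/8, 0, -1/240, 0, …
f·g: L₀ = L_f ⊗_s L_g, ord ≤ 1·2.
∫: right-multiply L₀ by Dx.
L = 5·Dx - 4·Dx^2 + Dx^3  (order 3).
h: a_k = 0, 6, 6, 3, 1/2, -7/20, -19/60, -39/280, …
ICs: h(0) = 0, h′(0) = 6, h′′(0) = 12.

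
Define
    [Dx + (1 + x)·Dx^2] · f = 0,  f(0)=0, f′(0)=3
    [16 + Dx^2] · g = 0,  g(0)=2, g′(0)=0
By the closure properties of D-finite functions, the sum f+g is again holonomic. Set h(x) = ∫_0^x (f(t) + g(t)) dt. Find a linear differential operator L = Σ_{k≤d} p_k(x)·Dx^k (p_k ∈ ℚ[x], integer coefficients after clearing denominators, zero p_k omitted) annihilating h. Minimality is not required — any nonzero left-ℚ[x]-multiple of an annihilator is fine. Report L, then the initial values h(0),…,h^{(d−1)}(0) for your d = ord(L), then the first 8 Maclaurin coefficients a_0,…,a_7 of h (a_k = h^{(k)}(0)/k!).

L = (176 + 256·x + 128·x^2)·Dx^2 + (144 + 400·x + 384·x^2 + 128·x^3)·Dx^3 + (11 + 16·x + 8·x^2)·Dx^4 + (9 + 25·x + 24·x^2 + 8·x^3)·Dx^5  (order 5).
h: a_k = 0, 2, 3/2, -35/6, 1/4, 247/60, 1/10, -1069/630, …
ICs: h(0) = 0, h′(0) = 2, h′′(0) = 3, h′′′(0) = -35, h′′′′(0) = 6.

f: a_k = 0, 3, -3/2, 1, -3/4, 3/5, -1/2, 3/7, …
g: a_k = 2, 0, -16, 0, 64/3, 0, -512/45, 0, …
Sum ⇒ L₀ = lclm(L_f,L_g) in ℚ(x)⟨Dx⟩.
Integrate: L := L₀·Dx.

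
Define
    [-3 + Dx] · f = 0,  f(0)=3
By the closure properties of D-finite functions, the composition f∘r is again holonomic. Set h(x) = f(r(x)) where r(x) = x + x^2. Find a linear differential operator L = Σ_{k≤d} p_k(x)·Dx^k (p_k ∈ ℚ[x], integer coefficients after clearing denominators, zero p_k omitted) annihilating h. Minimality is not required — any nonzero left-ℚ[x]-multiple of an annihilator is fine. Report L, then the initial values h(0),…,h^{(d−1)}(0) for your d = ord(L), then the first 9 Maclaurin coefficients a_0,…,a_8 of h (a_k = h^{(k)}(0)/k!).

L = (-3 - 6·x) + Dx  (order 1).
h: a_k = 3, 9, 45/2, 81/2, 513/8, 3483/40, 8613/80, 13527/112, 564651/4480, …
ICs: h(0) = 3.

f: a_k = 3, 9, 27/2, 27/2, 81/8, 243/40, 243/80, 729/560, 2187/4480, …
f∘r: x↦r, Dx↦Dx/r' in L_f ⇒ L₀.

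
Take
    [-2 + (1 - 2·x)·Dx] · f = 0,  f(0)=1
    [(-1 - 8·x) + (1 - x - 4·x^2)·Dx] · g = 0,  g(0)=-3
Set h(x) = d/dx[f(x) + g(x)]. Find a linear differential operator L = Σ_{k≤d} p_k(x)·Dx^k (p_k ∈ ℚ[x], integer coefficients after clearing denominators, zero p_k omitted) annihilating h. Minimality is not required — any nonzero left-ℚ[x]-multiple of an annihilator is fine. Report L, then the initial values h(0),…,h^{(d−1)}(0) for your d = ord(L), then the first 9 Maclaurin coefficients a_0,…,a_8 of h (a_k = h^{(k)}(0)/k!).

f: a_k = 1, 2, 4, 8, 16, 32, 64, 128, 256, …
g: a_k = -3, -3, -15, -27, -87, -195, -543, -1323, -3495, …
Weyl lclm of L_f,L_g ⇒ L₀ (ord ≤ 2).
h=h₀': d/dx-closure on L₀ ⇒ L.
L = (12 - 576·x + 1152·x^2 - 3072·x^3 + 1536·x^4) + (15 + 60·x - 288·x^2 + 1152·x^3 - 2880·x^4 + 1536·x^5)·Dx + (-3 + 21·x - 78·x^2 + 128·x^3 + 96·x^4 - 448·x^5 + 256·x^6)·Dx^2  (order 2).
h: a_k = -1, -22, -57, -284, -815, -2874, -8365, -25912, -74475, …
ICs: h(0) = -1, h′(0) = -22.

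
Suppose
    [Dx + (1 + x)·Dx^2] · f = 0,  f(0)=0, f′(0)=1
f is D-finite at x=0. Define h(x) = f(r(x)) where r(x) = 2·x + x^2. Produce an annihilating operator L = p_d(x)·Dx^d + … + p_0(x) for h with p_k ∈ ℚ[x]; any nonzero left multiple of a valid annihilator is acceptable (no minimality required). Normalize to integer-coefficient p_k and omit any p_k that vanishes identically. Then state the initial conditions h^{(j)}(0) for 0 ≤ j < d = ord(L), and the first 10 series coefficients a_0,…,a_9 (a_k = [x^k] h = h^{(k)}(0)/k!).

L = Dx + (1 + x)·Dx^2  (order 2).
h: a_k = 0, 2, -1, 2/3, -1/2, 2/5, -1/3, 2/7, -1/4, 2/9, …
ICs: h(0) = 0, h′(0) = 2.

f: a_k = 0, 1, -1/2, 1/3, -1/4, 1/5, -1/6, 1/7, -1/8, 1/9, …
h₀=f(r): pull back L_f along r ⇒ L₀.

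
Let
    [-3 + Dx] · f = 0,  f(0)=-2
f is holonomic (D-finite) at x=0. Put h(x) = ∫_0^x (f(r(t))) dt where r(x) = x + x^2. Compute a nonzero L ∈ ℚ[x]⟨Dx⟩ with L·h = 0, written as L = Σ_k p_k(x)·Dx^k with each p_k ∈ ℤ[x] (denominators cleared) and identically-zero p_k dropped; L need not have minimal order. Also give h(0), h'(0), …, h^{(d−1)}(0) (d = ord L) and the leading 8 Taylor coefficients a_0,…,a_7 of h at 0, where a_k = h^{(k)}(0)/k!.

L = (-3 - 6·x)·Dx + Dx^2  (order 2).
h: a_k = 0, -2, -3, -5, -27/4, -171/20, -387/40, -2871/280, …
ICs: h(0) = 0, h′(0) = -2.

f: a_k = -2, -6, -9, -9, -27/4, -81/20, -81/40, -243/280, …
f∘r: x↦r, Dx↦Dx/r' in L_f ⇒ L₀.
h=∫₀ˣh₀: take L = L₀·Dx.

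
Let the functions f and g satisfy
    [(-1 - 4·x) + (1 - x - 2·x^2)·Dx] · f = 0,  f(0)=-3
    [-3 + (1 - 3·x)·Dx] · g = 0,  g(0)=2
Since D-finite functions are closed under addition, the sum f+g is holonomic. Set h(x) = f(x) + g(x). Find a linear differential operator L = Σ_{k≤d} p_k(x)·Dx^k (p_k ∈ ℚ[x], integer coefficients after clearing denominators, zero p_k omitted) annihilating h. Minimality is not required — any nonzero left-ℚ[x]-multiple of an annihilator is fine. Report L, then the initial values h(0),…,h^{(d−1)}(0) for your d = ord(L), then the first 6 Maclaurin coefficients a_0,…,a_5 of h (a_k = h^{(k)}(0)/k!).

L = (-36·x + 36·x^2 - 36·x^3) + (6 - 6·x - 30·x^2 + 54·x^3 - 72·x^4)·Dx + (-1 + 6·x - 12·x^2 + 8·x^3 + 9·x^4 - 18·x^5)·Dx^2  (order 2).
h: a_k = -1, 3, 9, 39, 129, 423, …
ICs: h(0) = -1, h′(0) = 3.

f: a_k = -3, -3, -9, -15, -33, -63, …
g: a_k = 2, 6, 18, 54, 162, 486, …
h₀=f+g: left-lcm gives L₀, ord ≤ 2.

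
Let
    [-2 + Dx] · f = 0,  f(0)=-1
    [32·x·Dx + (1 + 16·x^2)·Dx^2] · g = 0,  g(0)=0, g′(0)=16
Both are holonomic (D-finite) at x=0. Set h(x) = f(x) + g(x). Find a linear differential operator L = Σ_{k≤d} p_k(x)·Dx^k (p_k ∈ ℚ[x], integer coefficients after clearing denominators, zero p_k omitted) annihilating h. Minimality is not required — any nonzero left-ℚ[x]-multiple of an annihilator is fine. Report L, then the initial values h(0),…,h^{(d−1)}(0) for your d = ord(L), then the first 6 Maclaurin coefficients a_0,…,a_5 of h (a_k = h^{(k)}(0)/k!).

f: a_k = -1, -2, -2, -4/3, -2/3, -4/15, …
g: a_k = 0, 16, 0, -256/3, 0, 4096/5, …
h₀=f+g: left-lcm gives L₀, ord ≤ 3.
L = (32 - 64·x - 1536·x^2 - 1024·x^3)·Dx + (-18 + 704·x^2 - 512·x^4)·Dx^2 + (1 + 16·x + 32·x^2 + 256·x^3 + 256·x^4)·Dx^3  (order 3).
h: a_k = -1, 14, -2, -260/3, -2/3, 12284/15, …
ICs: h(0) = -1, h′(0) = 14, h′′(0) = -4.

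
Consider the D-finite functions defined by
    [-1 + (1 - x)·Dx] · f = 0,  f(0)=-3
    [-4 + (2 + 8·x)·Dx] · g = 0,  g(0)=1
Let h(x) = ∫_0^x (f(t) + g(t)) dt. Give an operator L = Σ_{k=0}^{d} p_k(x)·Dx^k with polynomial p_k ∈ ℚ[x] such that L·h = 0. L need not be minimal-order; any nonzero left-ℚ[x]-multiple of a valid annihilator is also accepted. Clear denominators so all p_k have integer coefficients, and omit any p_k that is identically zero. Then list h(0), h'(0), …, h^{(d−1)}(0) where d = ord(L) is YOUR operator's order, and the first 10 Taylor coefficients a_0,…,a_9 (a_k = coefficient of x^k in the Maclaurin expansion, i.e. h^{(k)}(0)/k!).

f: a_k = -3, -3, -3, -3, -3, -3, -3, -3, -3, -3, …
g: a_k = 1, 2, -2, 4, -10, 28, -84, 264, -858, 2860, …
h₀=f+g: left-lcm gives L₀, ord ≤ 2.
Integrate: L := L₀·Dx.
L = (-8 - 12·x)·Dx + (6 + 8·x + 36·x^2)·Dx^2 + (1 - 3·x - 22·x^2 + 24·x^3)·Dx^3  (order 3).
h: a_k = 0, -2, -1/2, -5/3, 1/4, -13/5, 25/6, -87/7, 261/8, -287/3, …
ICs: h(0) = 0, h′(0) = -2, h′′(0) = -1.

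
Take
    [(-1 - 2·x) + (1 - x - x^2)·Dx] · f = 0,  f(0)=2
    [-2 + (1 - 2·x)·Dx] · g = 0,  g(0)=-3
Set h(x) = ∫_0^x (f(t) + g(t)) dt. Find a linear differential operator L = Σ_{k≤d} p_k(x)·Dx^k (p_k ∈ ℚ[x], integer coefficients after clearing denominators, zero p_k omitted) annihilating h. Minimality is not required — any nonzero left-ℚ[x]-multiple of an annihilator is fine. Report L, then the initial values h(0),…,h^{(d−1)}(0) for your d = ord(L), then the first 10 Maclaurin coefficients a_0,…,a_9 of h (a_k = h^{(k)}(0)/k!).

L = (-12·x + 12·x^2 - 8·x^3)·Dx + (4 - 6·x - 6·x^2 + 16·x^3 - 16·x^4)·Dx^2 + (-1 + 5·x - 9·x^2 + 6·x^3 + 2·x^4 - 4·x^5)·Dx^3  (order 3).
h: a_k = 0, -1, -2, -8/3, -9/2, -38/5, -40/3, -166/7, -171/4, -700/9, …
ICs: h(0) = 0, h′(0) = -1, h′′(0) = -4.

f: a_k = 2, 2, 4, 6, 10, 16, 26, 42, 68, 110, …
g: a_k = -3, -6, -12, -24, -48, -96, -192, -384, -768, -1536, …
Sum ⇒ L₀ = lclm(L_f,L_g) in ℚ(x)⟨Dx⟩.
Integrate: L := L₀·Dx.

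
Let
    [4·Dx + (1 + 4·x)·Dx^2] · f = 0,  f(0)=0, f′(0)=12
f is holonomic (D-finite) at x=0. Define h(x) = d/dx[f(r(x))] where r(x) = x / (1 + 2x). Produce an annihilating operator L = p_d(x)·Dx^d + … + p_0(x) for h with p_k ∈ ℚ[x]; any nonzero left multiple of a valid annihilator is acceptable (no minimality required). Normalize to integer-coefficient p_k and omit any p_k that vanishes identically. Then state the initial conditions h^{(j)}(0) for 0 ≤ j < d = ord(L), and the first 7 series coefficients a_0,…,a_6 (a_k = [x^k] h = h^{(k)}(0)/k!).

L = (8 + 24·x) + (1 + 8·x + 12·x^2)·Dx  (order 1).
h: a_k = 12, -96, 624, -3840, 23232, -139776, 839424, …
ICs: h(0) = 12.

f: a_k = 0, 12, -24, 64, -192, 3072/5, -2048, …
Change of var in L_f (x↦r) gives L₀.
h₀' ⇒ L via d/dx closure of L₀.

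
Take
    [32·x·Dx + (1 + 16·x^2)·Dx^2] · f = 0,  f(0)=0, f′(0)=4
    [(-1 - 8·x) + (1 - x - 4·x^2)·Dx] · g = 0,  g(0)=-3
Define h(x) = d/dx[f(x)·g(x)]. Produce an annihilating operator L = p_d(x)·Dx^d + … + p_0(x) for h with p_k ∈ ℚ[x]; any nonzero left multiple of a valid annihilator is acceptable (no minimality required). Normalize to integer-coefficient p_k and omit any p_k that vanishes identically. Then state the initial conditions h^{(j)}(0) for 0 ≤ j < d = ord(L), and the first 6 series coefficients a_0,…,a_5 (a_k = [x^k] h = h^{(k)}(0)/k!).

L = (-16 + 3072·x^2 + 6144·x^3 + 36864·x^4) + (7 + 64·x + 48·x^2 + 256·x^3 + 6144·x^4 + 24576·x^5)·Dx + (-1 - 3·x - 56·x^2 + 16·x^3 - 448·x^4 + 1024·x^5 + 3072·x^6)·Dx^2  (order 2).
h: a_k = -12, -24, 12, -176, -3212, -24552/5, …
ICs: h(0) = -12, h′(0) = -24.

f: a_k = 0, 4, 0, -64/3, 0, 1024/5, …
g: a_k = -3, -3, -15, -27, -87, -195, …
h₀=f·g: eliminate ⇒ L₀, order ≤ 2·1.
h=h₀': d/dx-closure on L₀ ⇒ L.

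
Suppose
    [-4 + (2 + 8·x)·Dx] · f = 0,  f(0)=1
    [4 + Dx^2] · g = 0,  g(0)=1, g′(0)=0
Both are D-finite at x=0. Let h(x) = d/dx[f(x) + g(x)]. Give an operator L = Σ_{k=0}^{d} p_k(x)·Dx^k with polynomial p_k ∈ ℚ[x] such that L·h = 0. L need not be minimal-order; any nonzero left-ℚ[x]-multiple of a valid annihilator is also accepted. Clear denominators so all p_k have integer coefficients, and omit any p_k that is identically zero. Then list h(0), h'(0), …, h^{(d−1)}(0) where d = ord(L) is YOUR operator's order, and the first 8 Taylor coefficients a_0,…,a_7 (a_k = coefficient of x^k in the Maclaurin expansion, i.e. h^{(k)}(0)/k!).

L = (-32 - 16·x - 32·x^2) + (-4 - 24·x - 48·x^2 - 64·x^3)·Dx + (-8 - 4·x - 8·x^2)·Dx^2 + (-1 - 6·x - 12·x^2 - 16·x^3)·Dx^3  (order 3).
h: a_k = 2, -8, 12, -112/3, 140, -7568/15, 1848, -2162144/315, …
ICs: h(0) = 2, h′(0) = -8, h′′(0) = 24.

f: a_k = 1, 2, -2, 4, -10, 28, -84, 264, …
g: a_k = 1, 0, -2, 0, 2/3, 0, -4/45, 0, …
L₀ := lclm(L_f,L_g); ord L₀ ≤ 1+2.
Differentiate: ansatz ord ≤ ord L₀ ⇒ L.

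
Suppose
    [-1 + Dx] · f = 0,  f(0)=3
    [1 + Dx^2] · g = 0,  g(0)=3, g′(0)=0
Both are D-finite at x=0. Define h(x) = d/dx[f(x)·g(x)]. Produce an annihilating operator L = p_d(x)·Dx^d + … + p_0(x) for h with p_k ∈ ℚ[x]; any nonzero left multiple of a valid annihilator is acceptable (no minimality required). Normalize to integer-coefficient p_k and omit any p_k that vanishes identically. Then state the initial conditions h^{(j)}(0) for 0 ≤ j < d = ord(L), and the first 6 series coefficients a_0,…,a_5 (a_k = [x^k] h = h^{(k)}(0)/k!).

f: a_k = 3, 3, 3/2, 1/2, 1/8, 1/40, …
g: a_k = 3, 0, -3/2, 0, 1/8, 0, …
Sym-product of L_f,L_g gives L₀ (≤ ord 2).
h=h₀': d/dx-closure on L₀ ⇒ L.
L = 2 - 2·Dx + Dx^2  (order 2).
h: a_k = 9, 0, -9, -6, -3/2, 0, …
ICs: h(0) = 9, h′(0) = 0.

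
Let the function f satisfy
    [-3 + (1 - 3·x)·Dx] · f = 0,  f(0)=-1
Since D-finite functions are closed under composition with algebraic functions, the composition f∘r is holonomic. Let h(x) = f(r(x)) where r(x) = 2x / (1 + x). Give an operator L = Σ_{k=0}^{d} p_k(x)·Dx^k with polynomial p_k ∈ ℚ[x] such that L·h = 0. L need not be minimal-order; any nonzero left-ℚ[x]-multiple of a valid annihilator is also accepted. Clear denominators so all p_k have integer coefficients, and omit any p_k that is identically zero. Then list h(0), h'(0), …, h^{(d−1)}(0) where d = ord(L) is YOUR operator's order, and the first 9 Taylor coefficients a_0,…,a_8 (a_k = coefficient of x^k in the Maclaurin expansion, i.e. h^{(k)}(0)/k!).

f: a_k = -1, -3, -9, -27, -81, -243, -729, -2187, -6561, …
h₀=f(r): pull back L_f along r ⇒ L₀.
L = 6 + (-1 + 4·x + 5·x^2)·Dx  (order 1).
h: a_k = -1, -6, -30, -150, -750, -3750, -18750, -93750, -468750, …
ICs: h(0) = -1.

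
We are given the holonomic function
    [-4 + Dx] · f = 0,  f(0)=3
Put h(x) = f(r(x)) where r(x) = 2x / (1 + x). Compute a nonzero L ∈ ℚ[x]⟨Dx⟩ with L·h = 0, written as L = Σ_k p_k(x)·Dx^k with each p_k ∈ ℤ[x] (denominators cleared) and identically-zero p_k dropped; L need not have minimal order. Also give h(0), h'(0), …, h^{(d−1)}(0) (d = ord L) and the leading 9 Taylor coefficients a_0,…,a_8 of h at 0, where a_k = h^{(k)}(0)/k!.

f: a_k = 3, 12, 24, 32, 32, 128/5, 256/15, 1024/105, 512/105, …
Substitute x→r, Dx→(1/r')Dx; clear ⇒ L₀.
L = -8 + (1 + 2·x + x^2)·Dx  (order 1).
h: a_k = 3, 24, 72, 88, 8, -264/5, 184/15, 3224/105, -1128/35, …
ICs: h(0) = 3.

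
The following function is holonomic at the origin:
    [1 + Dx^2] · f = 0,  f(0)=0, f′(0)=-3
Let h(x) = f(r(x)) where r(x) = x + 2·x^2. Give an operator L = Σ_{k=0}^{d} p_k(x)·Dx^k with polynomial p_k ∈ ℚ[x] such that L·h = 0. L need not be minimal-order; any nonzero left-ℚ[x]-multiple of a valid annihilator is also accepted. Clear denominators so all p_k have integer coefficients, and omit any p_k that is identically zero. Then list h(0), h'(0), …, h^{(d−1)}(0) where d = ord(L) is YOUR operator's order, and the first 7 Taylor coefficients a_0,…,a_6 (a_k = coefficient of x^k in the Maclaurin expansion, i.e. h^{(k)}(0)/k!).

f: a_k = 0, -3, 0, 1/2, 0, -1/40, 0, …
Substitute x→r, Dx→(1/r')Dx; clear ⇒ L₀.
L = (1 + 12·x + 48·x^2 + 64·x^3) - 4·Dx + (1 + 4·x)·Dx^2  (order 2).
h: a_k = 0, -3, -6, 1/2, 3, 239/40, 15/4, …
ICs: h(0) = 0, h′(0) = -3.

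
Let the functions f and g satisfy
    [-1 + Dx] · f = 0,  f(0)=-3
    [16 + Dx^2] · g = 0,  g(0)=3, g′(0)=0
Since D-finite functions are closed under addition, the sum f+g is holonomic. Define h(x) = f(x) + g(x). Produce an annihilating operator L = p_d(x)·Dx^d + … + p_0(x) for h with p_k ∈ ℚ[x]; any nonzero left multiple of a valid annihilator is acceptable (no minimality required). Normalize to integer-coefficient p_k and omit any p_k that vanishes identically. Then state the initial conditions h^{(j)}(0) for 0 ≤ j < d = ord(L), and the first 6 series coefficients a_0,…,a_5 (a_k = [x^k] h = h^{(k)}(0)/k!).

f: a_k = -3, -3, -3/2, -1/2, -1/8, -1/40, …
g: a_k = 3, 0, -24, 0, 32, 0, …
L₀ := lclm(L_f,L_g); ord L₀ ≤ 1+2.
L = -16 + 16·Dx - Dx^2 + Dx^3  (order 3).
h: a_k = 0, -3, -51/2, -1/2, 255/8, -1/40, …
ICs: h(0) = 0, h′(0) = -3, h′′(0) = -51.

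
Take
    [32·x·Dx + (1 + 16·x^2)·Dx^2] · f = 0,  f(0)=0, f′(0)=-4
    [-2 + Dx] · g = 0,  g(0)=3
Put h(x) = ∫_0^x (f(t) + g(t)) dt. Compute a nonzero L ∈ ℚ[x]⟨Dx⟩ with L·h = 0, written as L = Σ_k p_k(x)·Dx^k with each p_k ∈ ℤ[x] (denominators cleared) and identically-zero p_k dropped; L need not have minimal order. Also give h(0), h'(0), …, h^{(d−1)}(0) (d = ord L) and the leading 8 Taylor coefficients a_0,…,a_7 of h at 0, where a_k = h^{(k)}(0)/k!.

L = (32 - 64·x - 1536·x^2 - 1024·x^3)·Dx^2 + (-18 + 704·x^2 - 512·x^4)·Dx^3 + (1 + 16·x + 32·x^2 + 256·x^3 + 256·x^4)·Dx^4  (order 4).
h: a_k = 0, 3, 1, 2, 19/3, 2/5, -34, 4/105, …
ICs: h(0) = 0, h′(0) = 3, h′′(0) = 2, h′′′(0) = 12.

f: a_k = 0, -4, 0, 64/3, 0, -1024/5, 0, 16384/7, …
g: a_k = 3, 6, 6, 4, 2, 4/5, 4/15, 8/105, …
Sum ⇒ L₀ = lclm(L_f,L_g) in ℚ(x)⟨Dx⟩.
h=∫₀ˣh₀: take L = L₀·Dx.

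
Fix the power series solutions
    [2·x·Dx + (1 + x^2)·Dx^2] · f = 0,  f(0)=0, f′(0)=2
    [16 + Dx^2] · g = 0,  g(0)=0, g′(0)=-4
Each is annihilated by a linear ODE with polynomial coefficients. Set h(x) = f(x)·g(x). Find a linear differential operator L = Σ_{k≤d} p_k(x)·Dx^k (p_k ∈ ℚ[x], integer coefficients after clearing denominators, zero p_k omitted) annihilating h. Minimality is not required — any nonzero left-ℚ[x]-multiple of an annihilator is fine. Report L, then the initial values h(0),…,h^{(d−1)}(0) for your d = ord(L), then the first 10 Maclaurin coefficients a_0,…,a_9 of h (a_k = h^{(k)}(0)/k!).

L = (5440 + 19136·x^2 + 25856·x^4 + 16384·x^6 + 4096·x^8) + (1152·x + 3200·x^3 + 3072·x^5 + 1024·x^7)·Dx + (612 + 2252·x^2 + 3168·x^4 + 2048·x^6 + 512·x^8)·Dx^2 + (72·x + 200·x^3 + 192·x^5 + 64·x^7)·Dx^3 + (17 + 66·x^2 + 97·x^4 + 64·x^6 + 16·x^8)·Dx^4  (order 4).
h: a_k = 0, 0, -8, 0, 24, 0, -232/9, 0, 88/5, 0, …
ICs: h(0) = 0, h′(0) = 0, h′′(0) = -16, h′′′(0) = 0.

f: a_k = 0, 2, 0, -2/3, 0, 2/5, 0, -2/7, 0, 2/9, …
g: a_k = 0, -4, 0, 32/3, 0, -128/15, 0, 1024/315, 0, -2048/2835, …
h₀=f·g: eliminate ⇒ L₀, order ≤ 2·2.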